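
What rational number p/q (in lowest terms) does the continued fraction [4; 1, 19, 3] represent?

Use the convergent recurrence hₖ = aₖ·hₖ₋₁ + hₖ₋₂ (and likewise for the denominators kₖ):
a_0 = 4: 4/1
a_1 = 1: 5/1
a_2 = 19: 99/20
a_3 = 3: 302/61

302/61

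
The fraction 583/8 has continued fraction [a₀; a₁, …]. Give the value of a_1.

1

Repeatedly divide and take the remainder:
583 = 72·8 + 7, so a_0 = 72
8 = 1·7 + 1, so a_1 = 1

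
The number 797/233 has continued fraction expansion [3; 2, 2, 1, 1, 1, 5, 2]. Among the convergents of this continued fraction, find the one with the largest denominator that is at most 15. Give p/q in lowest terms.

41/12

a_0 = 3: 3/1  (≤ bound)
a_1 = 2: 7/2  (≤ bound)
a_2 = 2: 17/5  (≤ bound)
a_3 = 1: 24/7  (≤ bound)
a_4 = 1: 41/12  (≤ bound)
a_5 = 1: 65/19  (> 15, stop)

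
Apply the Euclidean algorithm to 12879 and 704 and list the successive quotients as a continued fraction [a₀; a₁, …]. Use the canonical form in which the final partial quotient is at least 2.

[18; 3, 2, 2, 41]

Repeatedly divide and take the remainder:
12879 ÷ 704 → quotient 18, remainder 207
704 ÷ 207 → quotient 3, remainder 83
207 ÷ 83 → quotient 2, remainder 41
83 ÷ 41 → quotient 2, remainder 1
41 ÷ 1 → quotient 41, remainder 0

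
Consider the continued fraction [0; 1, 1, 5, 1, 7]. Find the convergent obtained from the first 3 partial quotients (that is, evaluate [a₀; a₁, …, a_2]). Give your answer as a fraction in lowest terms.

1/2

Start with 1.
1 + 1/(1/1) = 1 + 1/1 = 2/1
0 + 1/(2/1) = 0 + 1/2 = 1/2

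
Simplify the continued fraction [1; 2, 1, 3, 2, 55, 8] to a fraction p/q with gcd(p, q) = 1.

15114/11113

Use the convergent recurrence hₖ = aₖ·hₖ₋₁ + hₖ₋₂ (and likewise for the denominators kₖ):
a_0 = 1: 1/1
a_1 = 2: 3/2
a_2 = 1: 4/3
a_3 = 3: 15/11
a_4 = 2: 34/25
a_5 = 55: 1885/1386
a_6 = 8: 15114/11113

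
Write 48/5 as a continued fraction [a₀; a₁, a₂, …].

48 = 9·5 + 3, so a_0 = 9
5 = 1·3 + 2, so a_1 = 1
3 = 1·2 + 1, so a_2 = 1
2 = 2·1 + 0, so a_3 = 2

[9; 1, 1, 2]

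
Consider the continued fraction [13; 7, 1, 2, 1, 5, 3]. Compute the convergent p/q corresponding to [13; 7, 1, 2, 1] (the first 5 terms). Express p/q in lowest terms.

407/31

Start with 1.
2 + 1/(1/1) = 2 + 1/1 = 3/1
1 + 1/(3/1) = 1 + 1/3 = 4/3
7 + 1/(4/3) = 7 + 3/4 = 31/4
13 + 1/(31/4) = 13 + 4/31 = 407/31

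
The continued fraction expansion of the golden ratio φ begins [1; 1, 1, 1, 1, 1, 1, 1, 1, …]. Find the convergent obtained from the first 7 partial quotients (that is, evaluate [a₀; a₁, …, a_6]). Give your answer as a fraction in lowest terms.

Start with 1.
1 + 1/(1/1) = 1 + 1/1 = 2/1
1 + 1/(2/1) = 1 + 1/2 = 3/2
1 + 1/(3/2) = 1 + 2/3 = 5/3
1 + 1/(5/3) = 1 + 3/5 = 8/5
1 + 1/(8/5) = 1 + 5/8 = 13/8
1 + 1/(13/8) = 1 + 8/13 = 21/13

21/13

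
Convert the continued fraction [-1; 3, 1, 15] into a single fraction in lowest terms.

a_0 = -1: -1/1
a_1 = 3: -2/3
a_2 = 1: -3/4
a_3 = 15: -47/63

-47/63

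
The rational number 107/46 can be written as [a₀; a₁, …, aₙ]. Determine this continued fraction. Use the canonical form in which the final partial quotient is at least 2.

[2; 3, 15]

⌊107/46⌋ = 2, remainder 15
⌊46/15⌋ = 3, remainder 1
⌊15/1⌋ = 15, remainder 0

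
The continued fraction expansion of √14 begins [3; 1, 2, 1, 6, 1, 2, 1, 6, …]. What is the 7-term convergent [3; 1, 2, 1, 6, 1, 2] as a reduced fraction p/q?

333/89

Start with 2.
1 + 1/(2/1) = 1 + 1/2 = 3/2
6 + 1/(3/2) = 6 + 2/3 = 20/3
1 + 1/(20/3) = 1 + 3/20 = 23/20
2 + 1/(23/20) = 2 + 20/23 = 66/23
1 + 1/(66/23) = 1 + 23/66 = 89/66
3 + 1/(89/66) = 3 + 66/89 = 333/89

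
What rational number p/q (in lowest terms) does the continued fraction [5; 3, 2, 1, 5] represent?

Starting at the tail and folding back:
Start with 5.
1 + 1/(5/1) = 1 + 1/5 = 6/5
2 + 1/(6/5) = 2 + 5/6 = 17/6
3 + 1/(17/6) = 3 + 6/17 = 57/17
5 + 1/(57/17) = 5 + 17/57 = 302/57

302/57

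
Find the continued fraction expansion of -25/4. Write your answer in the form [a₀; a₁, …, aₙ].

[-7; 1, 3]

Run the Euclidean algorithm, recording each quotient:
-25 = -7·4 + 3, so a_0 = -7
4 = 1·3 + 1, so a_1 = 1
3 = 3·1 + 0, so a_2 = 3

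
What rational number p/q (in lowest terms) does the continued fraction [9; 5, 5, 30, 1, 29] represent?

223411/24304

a_0 = 9: 9/1
a_1 = 5: 46/5
a_2 = 5: 239/26
a_3 = 30: 7216/785
a_4 = 1: 7455/811
a_5 = 29: 223411/24304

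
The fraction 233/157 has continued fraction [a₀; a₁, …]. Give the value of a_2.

15

⌊233/157⌋ = 1, remainder 76
⌊157/76⌋ = 2, remainder 5
⌊76/5⌋ = 15, remainder 1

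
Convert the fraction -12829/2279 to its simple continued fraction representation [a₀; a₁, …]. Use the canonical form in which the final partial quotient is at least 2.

[-6; 2, 1, 2, 3, 3, 12, 2]

Apply division with remainder until the remainder is 0:
⌊-12829/2279⌋ = -6, remainder 845
⌊2279/845⌋ = 2, remainder 589
⌊845/589⌋ = 1, remainder 256
⌊589/256⌋ = 2, remainder 77
⌊256/77⌋ = 3, remainder 25
⌊77/25⌋ = 3, remainder 2
⌊25/2⌋ = 12, remainder 1
⌊2/1⌋ = 2, remainder 0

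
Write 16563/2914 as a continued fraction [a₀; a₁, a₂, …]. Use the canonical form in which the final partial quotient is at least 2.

[5; 1, 2, 6, 10, 15]

Apply division with remainder until the remainder is 0:
⌊16563/2914⌋ = 5, remainder 1993
⌊2914/1993⌋ = 1, remainder 921
⌊1993/921⌋ = 2, remainder 151
⌊921/151⌋ = 6, remainder 15
⌊151/15⌋ = 10, remainder 1
⌊15/1⌋ = 15, remainder 0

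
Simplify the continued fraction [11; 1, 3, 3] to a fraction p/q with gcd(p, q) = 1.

Use the convergent recurrence hₖ = aₖ·hₖ₋₁ + hₖ₋₂ (and likewise for the denominators kₖ):
a_0 = 11: 11/1
a_1 = 1: 12/1
a_2 = 3: 47/4
a_3 = 3: 153/13

153/13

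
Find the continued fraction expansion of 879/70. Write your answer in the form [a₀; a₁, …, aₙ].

Repeatedly divide and take the remainder:
879 ÷ 70 → quotient 12, remainder 39
70 ÷ 39 → quotient 1, remainder 31
39 ÷ 31 → quotient 1, remainder 8
31 ÷ 8 → quotient 3, remainder 7
8 ÷ 7 → quotient 1, remainder 1
7 ÷ 1 → quotient 7, remainder 0

[12; 1, 1, 3, 1, 7]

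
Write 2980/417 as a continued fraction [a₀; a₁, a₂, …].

Apply division with remainder until the remainder is 0:
⌊2980/417⌋ = 7, remainder 61
⌊417/61⌋ = 6, remainder 51
⌊61/51⌋ = 1, remainder 10
⌊51/10⌋ = 5, remainder 1
⌊10/1⌋ = 10, remainder 0

[7; 6, 1, 5, 10]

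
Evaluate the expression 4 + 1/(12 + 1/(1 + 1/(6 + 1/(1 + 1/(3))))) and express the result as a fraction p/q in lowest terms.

1627/399

Start with 3.
1 + 1/(3/1) = 1 + 1/3 = 4/3
6 + 1/(4/3) = 6 + 3/4 = 27/4
1 + 1/(27/4) = 1 + 4/27 = 31/27
12 + 1/(31/27) = 12 + 27/31 = 399/31
4 + 1/(399/31) = 4 + 31/399 = 1627/399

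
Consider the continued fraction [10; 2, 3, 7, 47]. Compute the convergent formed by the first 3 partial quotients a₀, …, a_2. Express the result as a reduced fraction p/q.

73/7

Collapse the nested fraction from the inside out:
Start with 3.
2 + 1/(3/1) = 2 + 1/3 = 7/3
10 + 1/(7/3) = 10 + 3/7 = 73/7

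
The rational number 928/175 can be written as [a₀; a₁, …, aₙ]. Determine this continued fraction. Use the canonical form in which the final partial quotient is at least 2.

[5; 3, 3, 3, 5]

Repeatedly divide and take the remainder:
⌊928/175⌋ = 5, remainder 53
⌊175/53⌋ = 3, remainder 16
⌊53/16⌋ = 3, remainder 5
⌊16/5⌋ = 3, remainder 1
⌊5/1⌋ = 5, remainder 0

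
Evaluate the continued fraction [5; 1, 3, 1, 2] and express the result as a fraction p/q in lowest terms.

81/14

a_0 = 5: 5/1
a_1 = 1: 6/1
a_2 = 3: 23/4
a_3 = 1: 29/5
a_4 = 2: 81/14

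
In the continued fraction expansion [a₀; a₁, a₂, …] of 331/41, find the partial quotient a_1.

13

Run the Euclidean algorithm, recording each quotient:
331 ÷ 41 → quotient 8, remainder 3
41 ÷ 3 → quotient 13, remainder 2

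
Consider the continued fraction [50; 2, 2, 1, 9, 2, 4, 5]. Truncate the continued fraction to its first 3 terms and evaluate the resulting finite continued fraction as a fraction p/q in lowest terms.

Work from the innermost term outward:
Start with 2.
2 + 1/(2/1) = 2 + 1/2 = 5/2
50 + 1/(5/2) = 50 + 2/5 = 252/5

252/5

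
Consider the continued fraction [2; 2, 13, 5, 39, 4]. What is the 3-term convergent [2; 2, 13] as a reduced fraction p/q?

67/27

a_0 = 2: 2/1
a_1 = 2: 5/2
a_2 = 13: 67/27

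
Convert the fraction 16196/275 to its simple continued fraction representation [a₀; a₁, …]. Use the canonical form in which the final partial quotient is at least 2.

⌊16196/275⌋ = 58, remainder 246
⌊275/246⌋ = 1, remainder 29
⌊246/29⌋ = 8, remainder 14
⌊29/14⌋ = 2, remainder 1
⌊14/1⌋ = 14, remainder 0

[58; 1, 8, 2, 14]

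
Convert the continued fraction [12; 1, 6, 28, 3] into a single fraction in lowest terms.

7689/598

Work from the innermost term outward:
Start with 3.
28 + 1/(3/1) = 28 + 1/3 = 85/3
6 + 1/(85/3) = 6 + 3/85 = 513/85
1 + 1/(513/85) = 1 + 85/513 = 598/513
12 + 1/(598/513) = 12 + 513/598 = 7689/598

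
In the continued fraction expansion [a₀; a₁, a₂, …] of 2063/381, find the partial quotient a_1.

⌊2063/381⌋ = 5, remainder 158
⌊381/158⌋ = 2, remainder 65

2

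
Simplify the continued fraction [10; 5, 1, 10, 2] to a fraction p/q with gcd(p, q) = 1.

1383/136

Work from the innermost term outward:
Start with 2.
10 + 1/(2/1) = 10 + 1/2 = 21/2
1 + 1/(21/2) = 1 + 2/21 = 23/21
5 + 1/(23/21) = 5 + 21/23 = 136/23
10 + 1/(136/23) = 10 + 23/136 = 1383/136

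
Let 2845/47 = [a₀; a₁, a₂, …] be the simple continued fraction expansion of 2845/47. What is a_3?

Repeatedly divide and take the remainder:
2845 = 60·47 + 25, so a_0 = 60
47 = 1·25 + 22, so a_1 = 1
25 = 1·22 + 3, so a_2 = 1
22 = 7·3 + 1, so a_3 = 7

7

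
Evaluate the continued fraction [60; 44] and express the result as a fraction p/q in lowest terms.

2641/44

Work from the innermost term outward:
Start with 44.
60 + 1/(44/1) = 60 + 1/44 = 2641/44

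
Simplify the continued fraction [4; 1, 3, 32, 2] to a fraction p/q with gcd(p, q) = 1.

Start with 2.
32 + 1/(2/1) = 32 + 1/2 = 65/2
3 + 1/(65/2) = 3 + 2/65 = 197/65
1 + 1/(197/65) = 1 + 65/197 = 262/197
4 + 1/(262/197) = 4 + 197/262 = 1245/262

1245/262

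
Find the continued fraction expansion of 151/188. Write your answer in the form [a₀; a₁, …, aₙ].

Run the Euclidean algorithm, recording each quotient:
⌊151/188⌋ = 0, remainder 151
⌊188/151⌋ = 1, remainder 37
⌊151/37⌋ = 4, remainder 3
⌊37/3⌋ = 12, remainder 1
⌊3/1⌋ = 3, remainder 0

[0; 1, 4, 12, 3]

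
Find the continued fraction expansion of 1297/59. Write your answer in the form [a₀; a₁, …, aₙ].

[21; 1, 58]

1297 ÷ 59 → quotient 21, remainder 58
59 ÷ 58 → quotient 1, remainder 1
58 ÷ 1 → quotient 58, remainder 0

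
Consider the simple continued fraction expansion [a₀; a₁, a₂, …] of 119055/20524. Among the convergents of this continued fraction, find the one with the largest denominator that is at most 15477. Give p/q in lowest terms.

37676/6495

a_0 = 5: 5/1  (≤ bound)
a_1 = 1: 6/1  (≤ bound)
a_2 = 4: 29/5  (≤ bound)
a_3 = 51: 1485/256  (≤ bound)
a_4 = 1: 1514/261  (≤ bound)
a_5 = 3: 6027/1039  (≤ bound)
a_6 = 6: 37676/6495  (≤ bound)
a_7 = 3: 119055/20524  (> 15477, stop)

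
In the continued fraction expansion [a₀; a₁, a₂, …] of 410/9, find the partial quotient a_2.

410 ÷ 9 → quotient 45, remainder 5
9 ÷ 5 → quotient 1, remainder 4
5 ÷ 4 → quotient 1, remainder 1

1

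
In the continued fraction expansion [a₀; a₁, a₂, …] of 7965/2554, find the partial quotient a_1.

Apply division with remainder until the remainder is 0:
7965 = 3·2554 + 303, so a_0 = 3
2554 = 8·303 + 130, so a_1 = 8

8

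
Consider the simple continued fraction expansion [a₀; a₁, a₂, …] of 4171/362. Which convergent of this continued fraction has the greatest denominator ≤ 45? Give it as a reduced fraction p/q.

a_0 = 11: 11/1  (≤ bound)
a_1 = 1: 12/1  (≤ bound)
a_2 = 1: 23/2  (≤ bound)
a_3 = 10: 242/21  (≤ bound)
a_4 = 1: 265/23  (≤ bound)
a_5 = 4: 1302/113  (> 45, stop)

265/23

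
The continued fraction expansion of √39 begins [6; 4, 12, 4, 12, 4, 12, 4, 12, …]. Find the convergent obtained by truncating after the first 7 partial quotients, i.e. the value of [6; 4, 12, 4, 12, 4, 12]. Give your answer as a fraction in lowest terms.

764394/122401

a_0 = 6: 6/1
a_1 = 4: 25/4
a_2 = 12: 306/49
a_3 = 4: 1249/200
a_4 = 12: 15294/2449
a_5 = 4: 62425/9996
a_6 = 12: 764394/122401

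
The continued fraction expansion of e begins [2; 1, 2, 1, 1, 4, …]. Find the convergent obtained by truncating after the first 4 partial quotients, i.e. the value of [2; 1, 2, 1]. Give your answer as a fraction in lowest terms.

11/4

a_0 = 2: 2/1
a_1 = 1: 3/1
a_2 = 2: 8/3
a_3 = 1: 11/4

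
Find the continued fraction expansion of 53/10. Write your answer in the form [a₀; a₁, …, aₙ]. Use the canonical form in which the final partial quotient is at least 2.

[5; 3, 3]

Repeatedly divide and take the remainder:
53 = 5·10 + 3, so a_0 = 5
10 = 3·3 + 1, so a_1 = 3
3 = 3·1 + 0, so a_2 = 3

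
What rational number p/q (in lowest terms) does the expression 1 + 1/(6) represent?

a_0 = 1: 1/1
a_1 = 6: 7/6

7/6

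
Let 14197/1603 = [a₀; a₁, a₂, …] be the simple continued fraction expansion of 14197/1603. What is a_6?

6

⌊14197/1603⌋ = 8, remainder 1373
⌊1603/1373⌋ = 1, remainder 230
⌊1373/230⌋ = 5, remainder 223
⌊230/223⌋ = 1, remainder 7
⌊223/7⌋ = 31, remainder 6
⌊7/6⌋ = 1, remainder 1
⌊6/1⌋ = 6, remainder 0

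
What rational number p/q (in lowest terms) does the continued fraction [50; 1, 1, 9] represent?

960/19

Compute successive convergents:
a_0 = 50: 50/1
a_1 = 1: 51/1
a_2 = 1: 101/2
a_3 = 9: 960/19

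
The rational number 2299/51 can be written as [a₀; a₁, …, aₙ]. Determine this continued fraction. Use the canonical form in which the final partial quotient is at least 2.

Run the Euclidean algorithm, recording each quotient:
⌊2299/51⌋ = 45, remainder 4
⌊51/4⌋ = 12, remainder 3
⌊4/3⌋ = 1, remainder 1
⌊3/1⌋ = 3, remainder 0

[45; 12, 1, 3]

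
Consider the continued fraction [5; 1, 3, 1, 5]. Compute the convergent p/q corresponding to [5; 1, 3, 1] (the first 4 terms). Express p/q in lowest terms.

29/5

Use the convergent recurrence hₖ = aₖ·hₖ₋₁ + hₖ₋₂ (and likewise for the denominators kₖ):
a_0 = 5: 5/1
a_1 = 1: 6/1
a_2 = 3: 23/4
a_3 = 1: 29/5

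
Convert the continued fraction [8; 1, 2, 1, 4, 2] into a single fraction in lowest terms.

367/42

Compute successive convergents:
a_0 = 8: 8/1
a_1 = 1: 9/1
a_2 = 2: 26/3
a_3 = 1: 35/4
a_4 = 4: 166/19
a_5 = 2: 367/42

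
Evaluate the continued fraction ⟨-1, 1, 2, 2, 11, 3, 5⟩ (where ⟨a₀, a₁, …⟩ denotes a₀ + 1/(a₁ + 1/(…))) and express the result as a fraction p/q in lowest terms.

-378/1315

Compute successive convergents:
a_0 = -1: -1/1
a_1 = 1: 0/1
a_2 = 2: -1/3
a_3 = 2: -2/7
a_4 = 11: -23/80
a_5 = 3: -71/247
a_6 = 5: -378/1315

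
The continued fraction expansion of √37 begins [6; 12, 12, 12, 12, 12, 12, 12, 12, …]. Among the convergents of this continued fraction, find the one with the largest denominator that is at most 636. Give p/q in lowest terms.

a_0 = 6: 6/1  (≤ bound)
a_1 = 12: 73/12  (≤ bound)
a_2 = 12: 882/145  (≤ bound)
a_3 = 12: 10657/1752  (> 636, stop)

882/145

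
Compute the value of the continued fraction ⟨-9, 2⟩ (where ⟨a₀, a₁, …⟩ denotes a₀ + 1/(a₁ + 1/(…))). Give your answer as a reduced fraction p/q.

-17/2

a_0 = -9: -9/1
a_1 = 2: -17/2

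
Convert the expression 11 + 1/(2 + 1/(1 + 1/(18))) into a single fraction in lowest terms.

a_0 = 11: 11/1
a_1 = 2: 23/2
a_2 = 1: 34/3
a_3 = 18: 635/56

635/56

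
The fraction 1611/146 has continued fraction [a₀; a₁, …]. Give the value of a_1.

29

1611 ÷ 146 → quotient 11, remainder 5
146 ÷ 5 → quotient 29, remainder 1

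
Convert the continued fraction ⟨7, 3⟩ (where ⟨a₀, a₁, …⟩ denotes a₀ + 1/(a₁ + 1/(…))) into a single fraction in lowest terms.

22/3

Start with 3.
7 + 1/(3/1) = 7 + 1/3 = 22/3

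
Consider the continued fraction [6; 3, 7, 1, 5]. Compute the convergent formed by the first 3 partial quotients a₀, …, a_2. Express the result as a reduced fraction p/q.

Start with 7.
3 + 1/(7/1) = 3 + 1/7 = 22/7
6 + 1/(22/7) = 6 + 7/22 = 139/22

139/22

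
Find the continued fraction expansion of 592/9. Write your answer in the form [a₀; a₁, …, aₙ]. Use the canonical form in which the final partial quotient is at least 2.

[65; 1, 3, 2]

592 ÷ 9 → quotient 65, remainder 7
9 ÷ 7 → quotient 1, remainder 2
7 ÷ 2 → quotient 3, remainder 1
2 ÷ 1 → quotient 2, remainder 0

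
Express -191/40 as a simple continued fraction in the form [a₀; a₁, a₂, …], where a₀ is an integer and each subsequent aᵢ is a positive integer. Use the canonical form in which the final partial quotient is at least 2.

Run the Euclidean algorithm, recording each quotient:
⌊-191/40⌋ = -5, remainder 9
⌊40/9⌋ = 4, remainder 4
⌊9/4⌋ = 2, remainder 1
⌊4/1⌋ = 4, remainder 0

[-5; 4, 2, 4]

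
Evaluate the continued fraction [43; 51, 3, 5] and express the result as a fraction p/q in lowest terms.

a_0 = 43: 43/1
a_1 = 51: 2194/51
a_2 = 3: 6625/154
a_3 = 5: 35319/821

35319/821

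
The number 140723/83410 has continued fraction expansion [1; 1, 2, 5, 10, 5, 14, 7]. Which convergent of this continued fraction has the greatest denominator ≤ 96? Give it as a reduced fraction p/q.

27/16

a_0 = 1: 1/1  (≤ bound)
a_1 = 1: 2/1  (≤ bound)
a_2 = 2: 5/3  (≤ bound)
a_3 = 5: 27/16  (≤ bound)
a_4 = 10: 275/163  (> 96, stop)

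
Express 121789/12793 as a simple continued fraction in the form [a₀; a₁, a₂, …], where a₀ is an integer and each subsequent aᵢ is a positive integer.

[9; 1, 1, 12, 56, 1, 3, 2]

Apply division with remainder until the remainder is 0:
121789 = 9·12793 + 6652, so a_0 = 9
12793 = 1·6652 + 6141, so a_1 = 1
6652 = 1·6141 + 511, so a_2 = 1
6141 = 12·511 + 9, so a_3 = 12
511 = 56·9 + 7, so a_4 = 56
9 = 1·7 + 2, so a_5 = 1
7 = 3·2 + 1, so a_6 = 3
2 = 2·1 + 0, so a_7 = 2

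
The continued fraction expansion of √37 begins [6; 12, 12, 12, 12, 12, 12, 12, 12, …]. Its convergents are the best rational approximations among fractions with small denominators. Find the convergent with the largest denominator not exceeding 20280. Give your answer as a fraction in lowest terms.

10657/1752

List convergents until the denominator exceeds the bound:
a_0 = 6: 6/1  (≤ bound)
a_1 = 12: 73/12  (≤ bound)
a_2 = 12: 882/145  (≤ bound)
a_3 = 12: 10657/1752  (≤ bound)
a_4 = 12: 128766/21169  (> 20280, stop)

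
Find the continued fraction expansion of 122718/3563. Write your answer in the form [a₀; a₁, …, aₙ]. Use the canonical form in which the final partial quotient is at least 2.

[34; 2, 3, 1, 5, 22, 1, 2]

122718 ÷ 3563 → quotient 34, remainder 1576
3563 ÷ 1576 → quotient 2, remainder 411
1576 ÷ 411 → quotient 3, remainder 343
411 ÷ 343 → quotient 1, remainder 68
343 ÷ 68 → quotient 5, remainder 3
68 ÷ 3 → quotient 22, remainder 2
3 ÷ 2 → quotient 1, remainder 1
2 ÷ 1 → quotient 2, remainder 0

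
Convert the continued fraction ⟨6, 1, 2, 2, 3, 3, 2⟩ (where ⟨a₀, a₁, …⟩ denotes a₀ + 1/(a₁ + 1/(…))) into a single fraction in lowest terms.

Work from the innermost term outward:
Start with 2.
3 + 1/(2/1) = 3 + 1/2 = 7/2
3 + 1/(7/2) = 3 + 2/7 = 23/7
2 + 1/(23/7) = 2 + 7/23 = 53/23
2 + 1/(53/23) = 2 + 23/53 = 129/53
1 + 1/(129/53) = 1 + 53/129 = 182/129
6 + 1/(182/129) = 6 + 129/182 = 1221/182

1221/182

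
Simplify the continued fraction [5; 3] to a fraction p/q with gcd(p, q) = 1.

16/3

a_0 = 5: 5/1
a_1 = 3: 16/3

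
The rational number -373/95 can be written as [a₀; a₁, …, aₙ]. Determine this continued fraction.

[-4; 13, 1, 1, 3]

Repeatedly divide and take the remainder:
-373 = -4·95 + 7, so a_0 = -4
95 = 13·7 + 4, so a_1 = 13
7 = 1·4 + 3, so a_2 = 1
4 = 1·3 + 1, so a_3 = 1
3 = 3·1 + 0, so a_4 = 3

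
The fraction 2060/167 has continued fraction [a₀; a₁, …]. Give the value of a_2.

Repeatedly divide and take the remainder:
2060 = 12·167 + 56, so a_0 = 12
167 = 2·56 + 55, so a_1 = 2
56 = 1·55 + 1, so a_2 = 1

1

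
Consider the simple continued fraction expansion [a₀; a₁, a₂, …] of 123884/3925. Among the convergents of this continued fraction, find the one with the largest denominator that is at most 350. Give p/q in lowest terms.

List convergents until the denominator exceeds the bound:
a_0 = 31: 31/1  (≤ bound)
a_1 = 1: 32/1  (≤ bound)
a_2 = 1: 63/2  (≤ bound)
a_3 = 3: 221/7  (≤ bound)
a_4 = 2: 505/16  (≤ bound)
a_5 = 12: 6281/199  (≤ bound)
a_6 = 2: 13067/414  (> 350, stop)

6281/199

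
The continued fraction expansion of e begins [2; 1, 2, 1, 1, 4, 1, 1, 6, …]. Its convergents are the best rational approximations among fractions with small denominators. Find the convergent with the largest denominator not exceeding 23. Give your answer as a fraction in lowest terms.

List convergents until the denominator exceeds the bound:
a_0 = 2: 2/1  (≤ bound)
a_1 = 1: 3/1  (≤ bound)
a_2 = 2: 8/3  (≤ bound)
a_3 = 1: 11/4  (≤ bound)
a_4 = 1: 19/7  (≤ bound)
a_5 = 4: 87/32  (> 23, stop)

19/7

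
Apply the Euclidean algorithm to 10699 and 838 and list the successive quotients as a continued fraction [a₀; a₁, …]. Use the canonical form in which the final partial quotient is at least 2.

Apply division with remainder until the remainder is 0:
10699 = 12·838 + 643, so a_0 = 12
838 = 1·643 + 195, so a_1 = 1
643 = 3·195 + 58, so a_2 = 3
195 = 3·58 + 21, so a_3 = 3
58 = 2·21 + 16, so a_4 = 2
21 = 1·16 + 5, so a_5 = 1
16 = 3·5 + 1, so a_6 = 3
5 = 5·1 + 0, so a_7 = 5

[12; 1, 3, 3, 2, 1, 3, 5]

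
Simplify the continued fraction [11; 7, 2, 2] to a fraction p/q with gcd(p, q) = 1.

412/37

Start with 2.
2 + 1/(2/1) = 2 + 1/2 = 5/2
7 + 1/(5/2) = 7 + 2/5 = 37/5
11 + 1/(37/5) = 11 + 5/37 = 412/37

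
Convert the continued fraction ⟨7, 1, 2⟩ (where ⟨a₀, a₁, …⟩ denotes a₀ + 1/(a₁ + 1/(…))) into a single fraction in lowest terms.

23/3

a_0 = 7: 7/1
a_1 = 1: 8/1
a_2 = 2: 23/3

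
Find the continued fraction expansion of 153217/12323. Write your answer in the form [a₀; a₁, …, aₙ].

153217 ÷ 12323 → quotient 12, remainder 5341
12323 ÷ 5341 → quotient 2, remainder 1641
5341 ÷ 1641 → quotient 3, remainder 418
1641 ÷ 418 → quotient 3, remainder 387
418 ÷ 387 → quotient 1, remainder 31
387 ÷ 31 → quotient 12, remainder 15
31 ÷ 15 → quotient 2, remainder 1
15 ÷ 1 → quotient 15, remainder 0

[12; 2, 3, 3, 1, 12, 2, 15]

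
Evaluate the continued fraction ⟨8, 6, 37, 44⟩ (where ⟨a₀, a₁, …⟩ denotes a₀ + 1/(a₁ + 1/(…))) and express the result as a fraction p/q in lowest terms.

80173/9818

Build up convergents one term at a time:
a_0 = 8: 8/1
a_1 = 6: 49/6
a_2 = 37: 1821/223
a_3 = 44: 80173/9818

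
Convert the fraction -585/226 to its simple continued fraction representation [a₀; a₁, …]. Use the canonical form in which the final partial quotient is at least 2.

Repeatedly divide and take the remainder:
-585 = -3·226 + 93, so a_0 = -3
226 = 2·93 + 40, so a_1 = 2
93 = 2·40 + 13, so a_2 = 2
40 = 3·13 + 1, so a_3 = 3
13 = 13·1 + 0, so a_4 = 13

[-3; 2, 2, 3, 13]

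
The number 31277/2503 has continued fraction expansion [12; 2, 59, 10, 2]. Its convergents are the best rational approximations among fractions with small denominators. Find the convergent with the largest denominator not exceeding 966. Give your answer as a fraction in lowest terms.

1487/119

a_0 = 12: 12/1  (≤ bound)
a_1 = 2: 25/2  (≤ bound)
a_2 = 59: 1487/119  (≤ bound)
a_3 = 10: 14895/1192  (> 966, stop)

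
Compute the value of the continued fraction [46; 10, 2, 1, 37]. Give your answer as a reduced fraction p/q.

a_0 = 46: 46/1
a_1 = 10: 461/10
a_2 = 2: 968/21
a_3 = 1: 1429/31
a_4 = 37: 53841/1168

53841/1168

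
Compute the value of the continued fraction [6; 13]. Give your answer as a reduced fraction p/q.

79/13

Starting at the tail and folding back:
Start with 13.
6 + 1/(13/1) = 6 + 1/13 = 79/13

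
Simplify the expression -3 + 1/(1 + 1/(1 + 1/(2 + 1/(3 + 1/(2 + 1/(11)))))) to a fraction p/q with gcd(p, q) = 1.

-1075/446

a_0 = -3: -3/1
a_1 = 1: -2/1
a_2 = 1: -5/2
a_3 = 2: -12/5
a_4 = 3: -41/17
a_5 = 2: -94/39
a_6 = 11: -1075/446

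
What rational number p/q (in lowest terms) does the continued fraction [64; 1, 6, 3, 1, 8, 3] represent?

51306/791

Work from the innermost term outward:
Start with 3.
8 + 1/(3/1) = 8 + 1/3 = 25/3
1 + 1/(25/3) = 1 + 3/25 = 28/25
3 + 1/(28/25) = 3 + 25/28 = 109/28
6 + 1/(109/28) = 6 + 28/109 = 682/109
1 + 1/(682/109) = 1 + 109/682 = 791/682
64 + 1/(791/682) = 64 + 682/791 = 51306/791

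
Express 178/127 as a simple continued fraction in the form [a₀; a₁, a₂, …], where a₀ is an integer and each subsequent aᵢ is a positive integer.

178 ÷ 127 → quotient 1, remainder 51
127 ÷ 51 → quotient 2, remainder 25
51 ÷ 25 → quotient 2, remainder 1
25 ÷ 1 → quotient 25, remainder 0

[1; 2, 2, 25]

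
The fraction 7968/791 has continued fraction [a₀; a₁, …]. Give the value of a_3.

1

⌊7968/791⌋ = 10, remainder 58
⌊791/58⌋ = 13, remainder 37
⌊58/37⌋ = 1, remainder 21
⌊37/21⌋ = 1, remainder 16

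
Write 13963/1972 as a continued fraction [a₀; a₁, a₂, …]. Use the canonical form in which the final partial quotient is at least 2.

[7; 12, 2, 2, 15, 2]

⌊13963/1972⌋ = 7, remainder 159
⌊1972/159⌋ = 12, remainder 64
⌊159/64⌋ = 2, remainder 31
⌊64/31⌋ = 2, remainder 2
⌊31/2⌋ = 15, remainder 1
⌊2/1⌋ = 2, remainder 0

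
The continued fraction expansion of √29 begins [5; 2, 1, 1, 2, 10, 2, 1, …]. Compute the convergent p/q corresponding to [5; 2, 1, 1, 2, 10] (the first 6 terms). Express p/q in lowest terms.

a_0 = 5: 5/1
a_1 = 2: 11/2
a_2 = 1: 16/3
a_3 = 1: 27/5
a_4 = 2: 70/13
a_5 = 10: 727/135

727/135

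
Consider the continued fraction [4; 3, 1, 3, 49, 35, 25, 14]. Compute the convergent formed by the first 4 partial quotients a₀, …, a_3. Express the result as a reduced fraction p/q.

Collapse the nested fraction from the inside out:
Start with 3.
1 + 1/(3/1) = 1 + 1/3 = 4/3
3 + 1/(4/3) = 3 + 3/4 = 15/4
4 + 1/(15/4) = 4 + 4/15 = 64/15

64/15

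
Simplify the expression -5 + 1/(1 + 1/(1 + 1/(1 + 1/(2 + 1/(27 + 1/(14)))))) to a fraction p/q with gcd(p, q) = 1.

-13447/3074

Starting at the tail and folding back:
Start with 14.
27 + 1/(14/1) = 27 + 1/14 = 379/14
2 + 1/(379/14) = 2 + 14/379 = 772/379
1 + 1/(772/379) = 1 + 379/772 = 1151/772
1 + 1/(1151/772) = 1 + 772/1151 = 1923/1151
1 + 1/(1923/1151) = 1 + 1151/1923 = 3074/1923
-5 + 1/(3074/1923) = -5 + 1923/3074 = -13447/3074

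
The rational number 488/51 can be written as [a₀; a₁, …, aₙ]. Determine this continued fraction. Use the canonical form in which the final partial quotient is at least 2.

[9; 1, 1, 3, 7]

488 = 9·51 + 29, so a_0 = 9
51 = 1·29 + 22, so a_1 = 1
29 = 1·22 + 7, so a_2 = 1
22 = 3·7 + 1, so a_3 = 3
7 = 7·1 + 0, so a_4 = 7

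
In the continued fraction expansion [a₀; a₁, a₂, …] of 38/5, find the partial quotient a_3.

Apply division with remainder until the remainder is 0:
38 = 7·5 + 3, so a_0 = 7
5 = 1·3 + 2, so a_1 = 1
3 = 1·2 + 1, so a_2 = 1
2 = 2·1 + 0, so a_3 = 2

2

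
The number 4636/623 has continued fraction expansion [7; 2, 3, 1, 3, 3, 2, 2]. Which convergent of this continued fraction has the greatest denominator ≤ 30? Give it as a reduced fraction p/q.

67/9

List convergents until the denominator exceeds the bound:
a_0 = 7: 7/1  (≤ bound)
a_1 = 2: 15/2  (≤ bound)
a_2 = 3: 52/7  (≤ bound)
a_3 = 1: 67/9  (≤ bound)
a_4 = 3: 253/34  (> 30, stop)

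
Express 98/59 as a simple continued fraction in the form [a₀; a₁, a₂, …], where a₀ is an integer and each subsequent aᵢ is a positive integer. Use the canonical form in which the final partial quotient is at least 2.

⌊98/59⌋ = 1, remainder 39
⌊59/39⌋ = 1, remainder 20
⌊39/20⌋ = 1, remainder 19
⌊20/19⌋ = 1, remainder 1
⌊19/1⌋ = 19, remainder 0

[1; 1, 1, 1, 19]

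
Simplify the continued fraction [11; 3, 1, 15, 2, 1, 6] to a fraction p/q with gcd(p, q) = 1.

a_0 = 11: 11/1
a_1 = 3: 34/3
a_2 = 1: 45/4
a_3 = 15: 709/63
a_4 = 2: 1463/130
a_5 = 1: 2172/193
a_6 = 6: 14495/1288

14495/1288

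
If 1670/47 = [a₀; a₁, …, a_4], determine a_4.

1670 = 35·47 + 25, so a_0 = 35
47 = 1·25 + 22, so a_1 = 1
25 = 1·22 + 3, so a_2 = 1
22 = 7·3 + 1, so a_3 = 7
3 = 3·1 + 0, so a_4 = 3

3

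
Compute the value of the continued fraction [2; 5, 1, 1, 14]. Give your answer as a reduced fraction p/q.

349/160

Start with 14.
1 + 1/(14/1) = 1 + 1/14 = 15/14
1 + 1/(15/14) = 1 + 14/15 = 29/15
5 + 1/(29/15) = 5 + 15/29 = 160/29
2 + 1/(160/29) = 2 + 29/160 = 349/160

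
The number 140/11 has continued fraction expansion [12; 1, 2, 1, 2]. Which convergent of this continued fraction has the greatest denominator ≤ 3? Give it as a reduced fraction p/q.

List convergents until the denominator exceeds the bound:
a_0 = 12: 12/1  (≤ bound)
a_1 = 1: 13/1  (≤ bound)
a_2 = 2: 38/3  (≤ bound)
a_3 = 1: 51/4  (> 3, stop)

38/3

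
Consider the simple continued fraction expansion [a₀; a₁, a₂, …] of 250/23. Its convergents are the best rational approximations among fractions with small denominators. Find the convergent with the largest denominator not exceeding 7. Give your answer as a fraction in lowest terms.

76/7

a_0 = 10: 10/1  (≤ bound)
a_1 = 1: 11/1  (≤ bound)
a_2 = 6: 76/7  (≤ bound)
a_3 = 1: 87/8  (> 7, stop)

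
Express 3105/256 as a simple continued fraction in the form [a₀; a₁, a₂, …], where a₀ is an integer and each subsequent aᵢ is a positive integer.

⌊3105/256⌋ = 12, remainder 33
⌊256/33⌋ = 7, remainder 25
⌊33/25⌋ = 1, remainder 8
⌊25/8⌋ = 3, remainder 1
⌊8/1⌋ = 8, remainder 0

[12; 7, 1, 3, 8]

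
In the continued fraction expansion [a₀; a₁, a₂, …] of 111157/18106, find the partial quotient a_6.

⌊111157/18106⌋ = 6, remainder 2521
⌊18106/2521⌋ = 7, remainder 459
⌊2521/459⌋ = 5, remainder 226
⌊459/226⌋ = 2, remainder 7
⌊226/7⌋ = 32, remainder 2
⌊7/2⌋ = 3, remainder 1
⌊2/1⌋ = 2, remainder 0

2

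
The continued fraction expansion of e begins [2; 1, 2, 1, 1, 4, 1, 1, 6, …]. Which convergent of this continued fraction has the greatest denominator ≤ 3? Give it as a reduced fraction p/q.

List convergents until the denominator exceeds the bound:
a_0 = 2: 2/1  (≤ bound)
a_1 = 1: 3/1  (≤ bound)
a_2 = 2: 8/3  (≤ bound)
a_3 = 1: 11/4  (> 3, stop)

8/3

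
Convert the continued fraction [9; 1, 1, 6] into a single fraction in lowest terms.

124/13

Start with 6.
1 + 1/(6/1) = 1 + 1/6 = 7/6
1 + 1/(7/6) = 1 + 6/7 = 13/7
9 + 1/(13/7) = 9 + 7/13 = 124/13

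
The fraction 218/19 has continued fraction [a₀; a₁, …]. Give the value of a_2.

Run the Euclidean algorithm, recording each quotient:
⌊218/19⌋ = 11, remainder 9
⌊19/9⌋ = 2, remainder 1
⌊9/1⌋ = 9, remainder 0

9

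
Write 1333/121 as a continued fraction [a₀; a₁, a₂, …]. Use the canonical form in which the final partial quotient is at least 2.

1333 ÷ 121 → quotient 11, remainder 2
121 ÷ 2 → quotient 60, remainder 1
2 ÷ 1 → quotient 2, remainder 0

[11; 60, 2]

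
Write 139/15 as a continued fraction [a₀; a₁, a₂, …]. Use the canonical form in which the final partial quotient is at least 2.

[9; 3, 1, 3]

Run the Euclidean algorithm, recording each quotient:
139 = 9·15 + 4, so a_0 = 9
15 = 3·4 + 3, so a_1 = 3
4 = 1·3 + 1, so a_2 = 1
3 = 3·1 + 0, so a_3 = 3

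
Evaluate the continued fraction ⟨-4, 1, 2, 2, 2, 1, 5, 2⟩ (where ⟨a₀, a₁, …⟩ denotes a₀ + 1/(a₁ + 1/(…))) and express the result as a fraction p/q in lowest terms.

Compute successive convergents:
a_0 = -4: -4/1
a_1 = 1: -3/1
a_2 = 2: -10/3
a_3 = 2: -23/7
a_4 = 2: -56/17
a_5 = 1: -79/24
a_6 = 5: -451/137
a_7 = 2: -981/298

-981/298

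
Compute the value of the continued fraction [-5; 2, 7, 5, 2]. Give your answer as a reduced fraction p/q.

Compute successive convergents:
a_0 = -5: -5/1
a_1 = 2: -9/2
a_2 = 7: -68/15
a_3 = 5: -349/77
a_4 = 2: -766/169

-766/169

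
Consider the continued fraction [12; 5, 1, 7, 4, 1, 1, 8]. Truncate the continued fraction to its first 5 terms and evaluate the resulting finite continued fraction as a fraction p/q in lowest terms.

Build up convergents one term at a time:
a_0 = 12: 12/1
a_1 = 5: 61/5
a_2 = 1: 73/6
a_3 = 7: 572/47
a_4 = 4: 2361/194

2361/194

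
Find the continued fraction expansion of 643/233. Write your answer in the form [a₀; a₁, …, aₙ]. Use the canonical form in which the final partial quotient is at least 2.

[2; 1, 3, 6, 4, 2]

Apply division with remainder until the remainder is 0:
643 = 2·233 + 177, so a_0 = 2
233 = 1·177 + 56, so a_1 = 1
177 = 3·56 + 9, so a_2 = 3
56 = 6·9 + 2, so a_3 = 6
9 = 4·2 + 1, so a_4 = 4
2 = 2·1 + 0, so a_5 = 2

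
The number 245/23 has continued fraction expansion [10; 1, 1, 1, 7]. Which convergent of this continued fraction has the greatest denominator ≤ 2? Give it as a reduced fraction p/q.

a_0 = 10: 10/1  (≤ bound)
a_1 = 1: 11/1  (≤ bound)
a_2 = 1: 21/2  (≤ bound)
a_3 = 1: 32/3  (> 2, stop)

21/2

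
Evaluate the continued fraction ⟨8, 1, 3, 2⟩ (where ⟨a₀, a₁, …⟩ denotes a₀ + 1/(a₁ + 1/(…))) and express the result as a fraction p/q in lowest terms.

a_0 = 8: 8/1
a_1 = 1: 9/1
a_2 = 3: 35/4
a_3 = 2: 79/9

79/9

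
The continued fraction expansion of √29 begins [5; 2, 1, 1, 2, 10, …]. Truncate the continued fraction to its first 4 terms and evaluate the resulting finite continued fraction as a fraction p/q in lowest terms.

a_0 = 5: 5/1
a_1 = 2: 11/2
a_2 = 1: 16/3
a_3 = 1: 27/5

27/5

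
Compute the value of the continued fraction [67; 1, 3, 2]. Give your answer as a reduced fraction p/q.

a_0 = 67: 67/1
a_1 = 1: 68/1
a_2 = 3: 271/4
a_3 = 2: 610/9

610/9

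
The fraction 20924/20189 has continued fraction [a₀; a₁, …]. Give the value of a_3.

Apply division with remainder until the remainder is 0:
20924 ÷ 20189 → quotient 1, remainder 735
20189 ÷ 735 → quotient 27, remainder 344
735 ÷ 344 → quotient 2, remainder 47
344 ÷ 47 → quotient 7, remainder 15

7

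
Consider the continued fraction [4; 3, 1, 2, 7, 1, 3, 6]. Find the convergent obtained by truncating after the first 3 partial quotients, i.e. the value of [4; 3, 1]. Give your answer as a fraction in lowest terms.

17/4

Start with 1.
3 + 1/(1/1) = 3 + 1/1 = 4/1
4 + 1/(4/1) = 4 + 1/4 = 17/4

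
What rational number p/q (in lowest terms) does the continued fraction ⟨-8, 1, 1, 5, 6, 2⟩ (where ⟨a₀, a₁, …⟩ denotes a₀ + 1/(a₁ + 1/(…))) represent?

a_0 = -8: -8/1
a_1 = 1: -7/1
a_2 = 1: -15/2
a_3 = 5: -82/11
a_4 = 6: -507/68
a_5 = 2: -1096/147

-1096/147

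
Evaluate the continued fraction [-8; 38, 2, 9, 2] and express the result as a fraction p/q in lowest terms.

Start with 2.
9 + 1/(2/1) = 9 + 1/2 = 19/2
2 + 1/(19/2) = 2 + 2/19 = 40/19
38 + 1/(40/19) = 38 + 19/40 = 1539/40
-8 + 1/(1539/40) = -8 + 40/1539 = -12272/1539

-12272/1539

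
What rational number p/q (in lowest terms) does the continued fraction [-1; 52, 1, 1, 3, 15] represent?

Collapse the nested fraction from the inside out:
Start with 15.
3 + 1/(15/1) = 3 + 1/15 = 46/15
1 + 1/(46/15) = 1 + 15/46 = 61/46
1 + 1/(61/46) = 1 + 46/61 = 107/61
52 + 1/(107/61) = 52 + 61/107 = 5625/107
-1 + 1/(5625/107) = -1 + 107/5625 = -5518/5625

-5518/5625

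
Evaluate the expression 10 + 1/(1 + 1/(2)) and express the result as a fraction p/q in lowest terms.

32/3

Collapse the nested fraction from the inside out:
Start with 2.
1 + 1/(2/1) = 1 + 1/2 = 3/2
10 + 1/(3/2) = 10 + 2/3 = 32/3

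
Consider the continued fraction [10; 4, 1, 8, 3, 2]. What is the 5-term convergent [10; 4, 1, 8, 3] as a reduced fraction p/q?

1398/137

Build up convergents one term at a time:
a_0 = 10: 10/1
a_1 = 4: 41/4
a_2 = 1: 51/5
a_3 = 8: 449/44
a_4 = 3: 1398/137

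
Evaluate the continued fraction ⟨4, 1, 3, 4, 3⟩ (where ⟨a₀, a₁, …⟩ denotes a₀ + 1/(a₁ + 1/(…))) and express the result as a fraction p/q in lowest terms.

Work from the innermost term outward:
Start with 3.
4 + 1/(3/1) = 4 + 1/3 = 13/3
3 + 1/(13/3) = 3 + 3/13 = 42/13
1 + 1/(42/13) = 1 + 13/42 = 55/42
4 + 1/(55/42) = 4 + 42/55 = 262/55

262/55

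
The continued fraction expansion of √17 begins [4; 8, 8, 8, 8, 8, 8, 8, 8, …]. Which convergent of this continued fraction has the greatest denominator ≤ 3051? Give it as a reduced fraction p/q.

2177/528

a_0 = 4: 4/1  (≤ bound)
a_1 = 8: 33/8  (≤ bound)
a_2 = 8: 268/65  (≤ bound)
a_3 = 8: 2177/528  (≤ bound)
a_4 = 8: 17684/4289  (> 3051, stop)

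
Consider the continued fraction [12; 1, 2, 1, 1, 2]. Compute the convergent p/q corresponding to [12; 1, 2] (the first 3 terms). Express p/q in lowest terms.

38/3

a_0 = 12: 12/1
a_1 = 1: 13/1
a_2 = 2: 38/3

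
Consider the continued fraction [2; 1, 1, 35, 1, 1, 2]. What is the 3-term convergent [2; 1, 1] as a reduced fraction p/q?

Compute successive convergents:
a_0 = 2: 2/1
a_1 = 1: 3/1
a_2 = 1: 5/2

5/2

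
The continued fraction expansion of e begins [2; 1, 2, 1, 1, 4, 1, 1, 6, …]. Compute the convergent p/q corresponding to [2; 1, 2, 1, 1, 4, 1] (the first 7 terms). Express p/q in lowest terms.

106/39

a_0 = 2: 2/1
a_1 = 1: 3/1
a_2 = 2: 8/3
a_3 = 1: 11/4
a_4 = 1: 19/7
a_5 = 4: 87/32
a_6 = 1: 106/39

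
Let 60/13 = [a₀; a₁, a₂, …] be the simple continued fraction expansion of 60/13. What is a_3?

1

Apply division with remainder until the remainder is 0:
60 ÷ 13 → quotient 4, remainder 8
13 ÷ 8 → quotient 1, remainder 5
8 ÷ 5 → quotient 1, remainder 3
5 ÷ 3 → quotient 1, remainder 2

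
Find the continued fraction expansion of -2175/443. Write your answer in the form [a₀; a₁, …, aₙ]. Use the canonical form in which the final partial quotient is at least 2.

[-5; 11, 13, 3]

Run the Euclidean algorithm, recording each quotient:
-2175 ÷ 443 → quotient -5, remainder 40
443 ÷ 40 → quotient 11, remainder 3
40 ÷ 3 → quotient 13, remainder 1
3 ÷ 1 → quotient 3, remainder 0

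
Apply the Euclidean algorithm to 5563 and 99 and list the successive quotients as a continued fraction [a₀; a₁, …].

5563 ÷ 99 → quotient 56, remainder 19
99 ÷ 19 → quotient 5, remainder 4
19 ÷ 4 → quotient 4, remainder 3
4 ÷ 3 → quotient 1, remainder 1
3 ÷ 1 → quotient 3, remainder 0

[56; 5, 4, 1, 3]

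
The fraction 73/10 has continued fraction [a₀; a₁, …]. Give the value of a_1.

Run the Euclidean algorithm, recording each quotient:
73 = 7·10 + 3, so a_0 = 7
10 = 3·3 + 1, so a_1 = 3

3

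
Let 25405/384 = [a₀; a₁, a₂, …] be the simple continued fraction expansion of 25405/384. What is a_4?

25405 ÷ 384 → quotient 66, remainder 61
384 ÷ 61 → quotient 6, remainder 18
61 ÷ 18 → quotient 3, remainder 7
18 ÷ 7 → quotient 2, remainder 4
7 ÷ 4 → quotient 1, remainder 3

1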